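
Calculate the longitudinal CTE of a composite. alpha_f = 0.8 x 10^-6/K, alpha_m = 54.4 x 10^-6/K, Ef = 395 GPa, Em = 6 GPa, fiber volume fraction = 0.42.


E1 = Ef*Vf + Em*(1-Vf) = 169.38
alpha_1 = (alpha_f*Ef*Vf + alpha_m*Em*(1-Vf))/E1 = 1.9 x 10^-6/K

1.9 x 10^-6/K


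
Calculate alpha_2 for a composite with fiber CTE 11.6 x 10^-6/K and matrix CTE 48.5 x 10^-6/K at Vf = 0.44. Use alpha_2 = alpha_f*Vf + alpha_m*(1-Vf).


alpha_2 = alpha_f*Vf + alpha_m*(1-Vf) = 11.6*0.44 + 48.5*0.56 = 32.3 x 10^-6/K

32.3 x 10^-6/K


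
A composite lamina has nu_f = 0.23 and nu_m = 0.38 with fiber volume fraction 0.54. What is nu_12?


nu_12 = nu_f*Vf + nu_m*(1-Vf) = 0.23*0.54 + 0.38*0.46 = 0.299

0.299


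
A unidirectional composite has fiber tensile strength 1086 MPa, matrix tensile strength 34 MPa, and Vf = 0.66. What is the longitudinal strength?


sigma_1 = sigma_f*Vf + sigma_m*(1-Vf) = 1086*0.66 + 34*0.34 = 728.3 MPa

728.3 MPa


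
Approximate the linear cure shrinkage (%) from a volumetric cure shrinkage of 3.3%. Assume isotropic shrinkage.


Linear shrinkage ≈ vol_shrink/3 = 3.3/3 = 1.1%

1.1%


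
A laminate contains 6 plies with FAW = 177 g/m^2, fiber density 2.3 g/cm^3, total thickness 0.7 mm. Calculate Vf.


Vf = n * FAW / (rho_f * h * 1000) = 6 * 177 / (2.3 * 0.7 * 1000) = 0.6596

0.6596


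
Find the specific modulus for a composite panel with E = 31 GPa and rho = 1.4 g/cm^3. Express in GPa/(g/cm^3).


Specific stiffness = E/rho = 31/1.4 = 22.1 GPa/(g/cm^3)

22.1 GPa/(g/cm^3)


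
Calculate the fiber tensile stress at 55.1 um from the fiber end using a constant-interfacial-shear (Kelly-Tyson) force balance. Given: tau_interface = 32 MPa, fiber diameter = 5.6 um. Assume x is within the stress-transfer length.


Force balance: sigma_f * (pi*d^2/4) = tau * (pi*d) * x  ->  sigma_f = 4 * tau * x / d
sigma_f = 4 * 32 * 55.1 / 5.6 = 1259.4 MPa

1259.4 MPa


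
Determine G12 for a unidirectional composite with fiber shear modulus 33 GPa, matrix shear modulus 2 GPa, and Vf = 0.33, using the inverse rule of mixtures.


1/G12 = Vf/Gf + (1-Vf)/Gm = 0.33/33 + 0.67/2
G12 = 2.9 GPa

2.9 GPa


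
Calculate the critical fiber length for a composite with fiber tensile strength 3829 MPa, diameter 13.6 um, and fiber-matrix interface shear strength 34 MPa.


Lc = sigma_f * d / (2 * tau_i) = 3829 * 13.6 / (2 * 34) = 765.8 um

765.8 um


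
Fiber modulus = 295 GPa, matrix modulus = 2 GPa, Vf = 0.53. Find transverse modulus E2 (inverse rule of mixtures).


1/E2 = Vf/Ef + (1-Vf)/Em = 0.53/295 + 0.47/2
E2 = 4.22 GPa

4.22 GPa


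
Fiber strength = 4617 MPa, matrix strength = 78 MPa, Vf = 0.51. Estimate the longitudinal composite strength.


sigma_1 = sigma_f*Vf + sigma_m*(1-Vf) = 4617*0.51 + 78*0.49 = 2392.9 MPa

2392.9 MPa


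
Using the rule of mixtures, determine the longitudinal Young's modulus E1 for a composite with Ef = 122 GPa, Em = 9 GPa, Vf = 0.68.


E1 = Ef*Vf + Em*(1-Vf) = 122*0.68 + 9*0.32 = 85.84 GPa

85.84 GPa


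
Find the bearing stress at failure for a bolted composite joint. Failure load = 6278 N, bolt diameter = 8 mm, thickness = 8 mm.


sigma_br = F/(d*h) = 6278/(8*8) = 98.1 MPa

98.1 MPa


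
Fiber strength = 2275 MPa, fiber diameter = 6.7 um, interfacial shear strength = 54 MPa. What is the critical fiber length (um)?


Lc = sigma_f * d / (2 * tau_i) = 2275 * 6.7 / (2 * 54) = 141.1 um

141.1 um


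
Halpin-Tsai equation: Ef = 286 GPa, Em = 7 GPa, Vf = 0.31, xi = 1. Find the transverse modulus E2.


eta = (Ef/Em - 1)/(Ef/Em + xi) = (40.8571 - 1)/(40.8571 + 1) = 0.9522
E2 = Em*(1+xi*eta*Vf)/(1-eta*Vf) = 12.86 GPa

12.86 GPa


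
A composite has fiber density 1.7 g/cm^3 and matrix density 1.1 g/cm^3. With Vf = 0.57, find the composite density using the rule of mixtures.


rho_c = rho_f*Vf + rho_m*(1-Vf) = 1.7*0.57 + 1.1*0.43 = 1.442 g/cm^3

1.442 g/cm^3


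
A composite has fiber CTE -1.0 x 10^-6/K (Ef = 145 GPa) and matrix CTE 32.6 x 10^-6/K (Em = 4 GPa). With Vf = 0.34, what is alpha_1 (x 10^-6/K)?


E1 = Ef*Vf + Em*(1-Vf) = 51.94
alpha_1 = (alpha_f*Ef*Vf + alpha_m*Em*(1-Vf))/E1 = 0.71 x 10^-6/K

0.71 x 10^-6/K


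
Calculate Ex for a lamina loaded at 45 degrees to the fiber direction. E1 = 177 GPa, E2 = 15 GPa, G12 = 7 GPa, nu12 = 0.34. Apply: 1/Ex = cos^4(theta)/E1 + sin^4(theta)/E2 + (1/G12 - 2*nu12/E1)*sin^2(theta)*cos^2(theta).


cos^4(45) = 0.25, sin^4(45) = 0.25, sin^2(45)*cos^2(45) = 0.25
1/G12 - 2*nu12/E1 = 1/7 - 2*0.34/177 = 0.139015 GPa^-1
1/Ex = 0.25/177 + 0.25/15 + 0.139015*0.25 = 0.0528329 GPa^-1
Ex = 18.93 GPa

18.93 GPa


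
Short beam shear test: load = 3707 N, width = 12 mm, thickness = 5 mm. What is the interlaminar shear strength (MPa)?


ILSS = 3F/(4bh) = 3*3707/(4*12*5) = 46.34 MPa

46.34 MPa


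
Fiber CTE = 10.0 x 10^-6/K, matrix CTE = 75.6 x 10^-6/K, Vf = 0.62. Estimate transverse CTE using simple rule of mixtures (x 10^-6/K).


alpha_2 = alpha_f*Vf + alpha_m*(1-Vf) = 10.0*0.62 + 75.6*0.38 = 34.9 x 10^-6/K

34.9 x 10^-6/K


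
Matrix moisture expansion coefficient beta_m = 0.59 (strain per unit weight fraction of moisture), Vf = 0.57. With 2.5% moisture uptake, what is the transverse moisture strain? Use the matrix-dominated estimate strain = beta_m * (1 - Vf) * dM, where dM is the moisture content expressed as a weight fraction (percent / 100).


dM = 2.5/100 = 0.025
strain = beta_m * (1-Vf) * dM = 0.59 * 0.43 * 0.025 = 0.0063425

0.0063425


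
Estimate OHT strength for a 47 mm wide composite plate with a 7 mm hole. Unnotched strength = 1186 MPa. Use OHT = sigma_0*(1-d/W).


OHT = sigma_0*(1-d/W) = 1186*(1-7/47) = 1009.4 MPa

1009.4 MPa


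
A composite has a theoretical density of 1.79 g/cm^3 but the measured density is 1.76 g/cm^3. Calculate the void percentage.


Void% = (rho_theo - rho_actual)/rho_theo * 100 = (1.79 - 1.76)/1.79 * 100 = 1.68%

1.68%


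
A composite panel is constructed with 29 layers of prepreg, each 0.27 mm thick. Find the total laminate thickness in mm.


h = n * t_ply = 29 * 0.27 = 7.83 mm

7.83 mm


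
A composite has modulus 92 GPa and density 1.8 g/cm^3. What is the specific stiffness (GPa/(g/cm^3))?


Specific stiffness = E/rho = 92/1.8 = 51.1 GPa/(g/cm^3)

51.1 GPa/(g/cm^3)


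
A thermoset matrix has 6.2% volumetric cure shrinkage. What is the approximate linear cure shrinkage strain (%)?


Linear shrinkage ≈ vol_shrink/3 = 6.2/3 = 2.067%

2.067%


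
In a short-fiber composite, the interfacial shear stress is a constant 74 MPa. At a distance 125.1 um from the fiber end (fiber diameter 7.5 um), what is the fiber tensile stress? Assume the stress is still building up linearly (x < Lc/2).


Force balance: sigma_f * (pi*d^2/4) = tau * (pi*d) * x  ->  sigma_f = 4 * tau * x / d
sigma_f = 4 * 74 * 125.1 / 7.5 = 4937.3 MPa

4937.3 MPa


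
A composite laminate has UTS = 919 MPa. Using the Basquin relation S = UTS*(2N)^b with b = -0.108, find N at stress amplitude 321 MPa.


N = 0.5 * (S/UTS)^(1/b) = 0.5 * (321/919)^(1/-0.108) = 8485.8756 cycles

8485.8756 cycles


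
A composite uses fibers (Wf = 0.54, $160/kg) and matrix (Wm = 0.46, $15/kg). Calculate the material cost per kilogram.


Cost = cost_f*Wf + cost_m*Wm = 160*0.54 + 15*0.46 = $93.3/kg

$93.3/kg


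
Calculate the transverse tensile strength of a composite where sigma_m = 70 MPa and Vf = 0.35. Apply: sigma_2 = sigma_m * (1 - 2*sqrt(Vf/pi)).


factor = 1 - 2*sqrt(0.35/pi) = 0.3324
sigma_2 = 70 * 0.3324 = 23.27 MPa

23.27 MPa


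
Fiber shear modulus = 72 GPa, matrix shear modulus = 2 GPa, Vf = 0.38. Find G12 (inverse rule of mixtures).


1/G12 = Vf/Gf + (1-Vf)/Gm = 0.38/72 + 0.62/2
G12 = 3.17 GPa

3.17 GPa


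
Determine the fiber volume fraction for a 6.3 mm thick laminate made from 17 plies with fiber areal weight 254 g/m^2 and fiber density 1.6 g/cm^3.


Vf = n * FAW / (rho_f * h * 1000) = 17 * 254 / (1.6 * 6.3 * 1000) = 0.4284

0.4284


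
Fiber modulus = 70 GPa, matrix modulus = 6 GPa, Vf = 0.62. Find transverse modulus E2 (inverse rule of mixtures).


1/E2 = Vf/Ef + (1-Vf)/Em = 0.62/70 + 0.38/6
E2 = 13.85 GPa

13.85 GPa


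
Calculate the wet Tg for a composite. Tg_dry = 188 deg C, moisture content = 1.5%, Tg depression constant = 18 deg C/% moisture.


Tg_wet = Tg_dry - k*moisture = 188 - 18*1.5 = 161.0 deg C

161.0 deg C


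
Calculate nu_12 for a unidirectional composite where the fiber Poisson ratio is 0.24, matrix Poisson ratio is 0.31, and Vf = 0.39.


nu_12 = nu_f*Vf + nu_m*(1-Vf) = 0.24*0.39 + 0.31*0.61 = 0.2827

0.2827


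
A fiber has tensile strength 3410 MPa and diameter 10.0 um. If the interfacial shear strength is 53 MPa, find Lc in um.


Lc = sigma_f * d / (2 * tau_i) = 3410 * 10.0 / (2 * 53) = 321.7 um

321.7 um


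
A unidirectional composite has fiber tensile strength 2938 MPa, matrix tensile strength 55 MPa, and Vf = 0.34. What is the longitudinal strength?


sigma_1 = sigma_f*Vf + sigma_m*(1-Vf) = 2938*0.34 + 55*0.66 = 1035.2 MPa

1035.2 MPa


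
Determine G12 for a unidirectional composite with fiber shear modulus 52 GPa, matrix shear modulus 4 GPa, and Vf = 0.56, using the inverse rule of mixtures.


1/G12 = Vf/Gf + (1-Vf)/Gm = 0.56/52 + 0.44/4
G12 = 8.28 GPa

8.28 GPa


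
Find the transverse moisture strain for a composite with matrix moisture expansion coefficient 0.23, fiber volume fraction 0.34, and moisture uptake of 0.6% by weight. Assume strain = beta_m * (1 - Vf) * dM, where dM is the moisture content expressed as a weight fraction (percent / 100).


dM = 0.6/100 = 0.006
strain = beta_m * (1-Vf) * dM = 0.23 * 0.66 * 0.006 = 0.0009108

0.0009108


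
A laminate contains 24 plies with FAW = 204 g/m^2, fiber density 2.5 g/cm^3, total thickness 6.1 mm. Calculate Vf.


Vf = n * FAW / (rho_f * h * 1000) = 24 * 204 / (2.5 * 6.1 * 1000) = 0.321

0.321


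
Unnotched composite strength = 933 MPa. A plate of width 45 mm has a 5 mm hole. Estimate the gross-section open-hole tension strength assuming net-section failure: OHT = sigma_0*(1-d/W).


OHT = sigma_0*(1-d/W) = 933*(1-5/45) = 829.3 MPa

829.3 MPa


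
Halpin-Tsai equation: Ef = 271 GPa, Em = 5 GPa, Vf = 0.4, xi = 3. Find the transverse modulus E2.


eta = (Ef/Em - 1)/(Ef/Em + xi) = (54.2 - 1)/(54.2 + 3) = 0.9301
E2 = Em*(1+xi*eta*Vf)/(1-eta*Vf) = 16.85 GPa

16.85 GPa


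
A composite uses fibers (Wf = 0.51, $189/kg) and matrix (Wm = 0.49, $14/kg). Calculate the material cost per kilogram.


Cost = cost_f*Wf + cost_m*Wm = 189*0.51 + 14*0.49 = $103.25/kg

$103.25/kg


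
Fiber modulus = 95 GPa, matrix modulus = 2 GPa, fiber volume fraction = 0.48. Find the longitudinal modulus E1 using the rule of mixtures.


E1 = Ef*Vf + Em*(1-Vf) = 95*0.48 + 2*0.52 = 46.64 GPa

46.64 GPa


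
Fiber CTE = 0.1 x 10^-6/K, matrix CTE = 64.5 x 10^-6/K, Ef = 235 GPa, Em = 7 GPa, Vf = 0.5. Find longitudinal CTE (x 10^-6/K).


E1 = Ef*Vf + Em*(1-Vf) = 121.0
alpha_1 = (alpha_f*Ef*Vf + alpha_m*Em*(1-Vf))/E1 = 1.96 x 10^-6/K

1.96 x 10^-6/K


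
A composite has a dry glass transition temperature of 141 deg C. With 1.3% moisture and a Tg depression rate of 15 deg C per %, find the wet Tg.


Tg_wet = Tg_dry - k*moisture = 141 - 15*1.3 = 121.5 deg C

121.5 deg C


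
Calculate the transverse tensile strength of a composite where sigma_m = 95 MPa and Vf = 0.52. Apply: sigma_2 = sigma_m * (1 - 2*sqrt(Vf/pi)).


factor = 1 - 2*sqrt(0.52/pi) = 0.1863
sigma_2 = 95 * 0.1863 = 17.7 MPa

17.7 MPa


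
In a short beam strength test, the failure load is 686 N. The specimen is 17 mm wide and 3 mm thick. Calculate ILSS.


ILSS = 3F/(4bh) = 3*686/(4*17*3) = 10.09 MPa

10.09 MPa


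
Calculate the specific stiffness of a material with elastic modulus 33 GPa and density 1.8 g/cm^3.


Specific stiffness = E/rho = 33/1.8 = 18.3 GPa/(g/cm^3)

18.3 GPa/(g/cm^3)


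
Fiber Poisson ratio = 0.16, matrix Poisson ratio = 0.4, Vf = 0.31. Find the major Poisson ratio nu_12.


nu_12 = nu_f*Vf + nu_m*(1-Vf) = 0.16*0.31 + 0.4*0.69 = 0.3256

0.3256


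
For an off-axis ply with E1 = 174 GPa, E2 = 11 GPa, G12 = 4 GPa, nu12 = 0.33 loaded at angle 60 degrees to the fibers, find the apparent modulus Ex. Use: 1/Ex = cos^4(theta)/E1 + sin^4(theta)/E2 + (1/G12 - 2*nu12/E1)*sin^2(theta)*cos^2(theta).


cos^4(60) = 0.0625, sin^4(60) = 0.5625, sin^2(60)*cos^2(60) = 0.1875
1/G12 - 2*nu12/E1 = 1/4 - 2*0.33/174 = 0.246207 GPa^-1
1/Ex = 0.0625/174 + 0.5625/11 + 0.246207*0.1875 = 0.0976594 GPa^-1
Ex = 10.24 GPa

10.24 GPa


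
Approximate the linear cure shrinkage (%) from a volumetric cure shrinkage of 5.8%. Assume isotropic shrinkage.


Linear shrinkage ≈ vol_shrink/3 = 5.8/3 = 1.933%

1.933%


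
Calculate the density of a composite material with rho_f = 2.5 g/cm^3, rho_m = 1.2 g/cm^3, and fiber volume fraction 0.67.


rho_c = rho_f*Vf + rho_m*(1-Vf) = 2.5*0.67 + 1.2*0.33 = 2.071 g/cm^3

2.071 g/cm^3


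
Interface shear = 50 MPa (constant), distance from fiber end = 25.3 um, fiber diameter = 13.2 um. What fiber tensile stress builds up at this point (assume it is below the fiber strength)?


Force balance: sigma_f * (pi*d^2/4) = tau * (pi*d) * x  ->  sigma_f = 4 * tau * x / d
sigma_f = 4 * 50 * 25.3 / 13.2 = 383.3 MPa

383.3 MPa


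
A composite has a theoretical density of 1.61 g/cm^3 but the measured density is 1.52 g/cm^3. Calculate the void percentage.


Void% = (rho_theo - rho_actual)/rho_theo * 100 = (1.61 - 1.52)/1.61 * 100 = 5.59%

5.59%


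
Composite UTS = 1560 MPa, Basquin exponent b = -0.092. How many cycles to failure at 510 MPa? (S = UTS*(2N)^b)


N = 0.5 * (S/UTS)^(1/b) = 0.5 * (510/1560)^(1/-0.092) = 94784.0941 cycles

94784.0941 cycles


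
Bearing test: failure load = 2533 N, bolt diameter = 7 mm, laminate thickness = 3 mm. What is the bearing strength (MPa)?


sigma_br = F/(d*h) = 2533/(7*3) = 120.6 MPa

120.6 MPa


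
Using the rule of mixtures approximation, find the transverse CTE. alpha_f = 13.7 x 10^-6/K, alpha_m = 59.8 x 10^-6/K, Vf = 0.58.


alpha_2 = alpha_f*Vf + alpha_m*(1-Vf) = 13.7*0.58 + 59.8*0.42 = 33.1 x 10^-6/K

33.1 x 10^-6/K


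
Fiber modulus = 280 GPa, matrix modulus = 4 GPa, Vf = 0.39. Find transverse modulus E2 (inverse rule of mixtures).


1/E2 = Vf/Ef + (1-Vf)/Em = 0.39/280 + 0.61/4
E2 = 6.5 GPa

6.5 GPa


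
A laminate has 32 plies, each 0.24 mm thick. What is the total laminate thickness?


h = n * t_ply = 32 * 0.24 = 7.68 mm

7.68 mm


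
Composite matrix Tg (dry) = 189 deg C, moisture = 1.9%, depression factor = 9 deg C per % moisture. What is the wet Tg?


Tg_wet = Tg_dry - k*moisture = 189 - 9*1.9 = 171.9 deg C

171.9 deg C


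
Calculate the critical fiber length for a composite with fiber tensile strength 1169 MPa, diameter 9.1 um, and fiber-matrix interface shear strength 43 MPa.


Lc = sigma_f * d / (2 * tau_i) = 1169 * 9.1 / (2 * 43) = 123.7 um

123.7 um


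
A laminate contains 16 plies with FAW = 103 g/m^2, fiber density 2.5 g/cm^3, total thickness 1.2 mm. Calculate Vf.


Vf = n * FAW / (rho_f * h * 1000) = 16 * 103 / (2.5 * 1.2 * 1000) = 0.5493

0.5493


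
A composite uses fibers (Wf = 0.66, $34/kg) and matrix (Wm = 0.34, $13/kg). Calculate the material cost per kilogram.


Cost = cost_f*Wf + cost_m*Wm = 34*0.66 + 13*0.34 = $26.86/kg

$26.86/kg


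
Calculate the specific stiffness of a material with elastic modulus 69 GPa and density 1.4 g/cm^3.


Specific stiffness = E/rho = 69/1.4 = 49.3 GPa/(g/cm^3)

49.3 GPa/(g/cm^3)


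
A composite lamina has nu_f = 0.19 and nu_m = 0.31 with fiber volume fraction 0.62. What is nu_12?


nu_12 = nu_f*Vf + nu_m*(1-Vf) = 0.19*0.62 + 0.31*0.38 = 0.2356

0.2356


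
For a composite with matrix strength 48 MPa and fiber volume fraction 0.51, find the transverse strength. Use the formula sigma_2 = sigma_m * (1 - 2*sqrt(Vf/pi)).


factor = 1 - 2*sqrt(0.51/pi) = 0.1942
sigma_2 = 48 * 0.1942 = 9.32 MPa

9.32 MPa


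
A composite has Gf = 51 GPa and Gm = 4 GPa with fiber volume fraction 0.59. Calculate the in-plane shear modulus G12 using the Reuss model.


1/G12 = Vf/Gf + (1-Vf)/Gm = 0.59/51 + 0.41/4
G12 = 8.77 GPa

8.77 GPa


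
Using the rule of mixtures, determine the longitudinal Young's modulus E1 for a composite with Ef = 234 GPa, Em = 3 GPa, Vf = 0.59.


E1 = Ef*Vf + Em*(1-Vf) = 234*0.59 + 3*0.41 = 139.29 GPa

139.29 GPa


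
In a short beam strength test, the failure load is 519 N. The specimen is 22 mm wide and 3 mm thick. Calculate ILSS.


ILSS = 3F/(4bh) = 3*519/(4*22*3) = 5.9 MPa

5.9 MPa


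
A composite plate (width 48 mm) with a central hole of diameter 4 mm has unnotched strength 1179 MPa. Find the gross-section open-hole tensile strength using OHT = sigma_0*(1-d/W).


OHT = sigma_0*(1-d/W) = 1179*(1-4/48) = 1080.8 MPa

1080.8 MPa


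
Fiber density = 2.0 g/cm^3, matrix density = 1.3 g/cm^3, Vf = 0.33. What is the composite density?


rho_c = rho_f*Vf + rho_m*(1-Vf) = 2.0*0.33 + 1.3*0.67 = 1.531 g/cm^3

1.531 g/cm^3


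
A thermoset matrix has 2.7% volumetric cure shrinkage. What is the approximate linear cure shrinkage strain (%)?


Linear shrinkage ≈ vol_shrink/3 = 2.7/3 = 0.9%

0.9%


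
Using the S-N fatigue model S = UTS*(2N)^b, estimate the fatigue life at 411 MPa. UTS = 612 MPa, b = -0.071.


N = 0.5 * (S/UTS)^(1/b) = 0.5 * (411/612)^(1/-0.071) = 136.2437 cycles

136.2437 cycles


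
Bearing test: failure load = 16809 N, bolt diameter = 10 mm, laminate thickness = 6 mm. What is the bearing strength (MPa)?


sigma_br = F/(d*h) = 16809/(10*6) = 280.2 MPa

280.2 MPa


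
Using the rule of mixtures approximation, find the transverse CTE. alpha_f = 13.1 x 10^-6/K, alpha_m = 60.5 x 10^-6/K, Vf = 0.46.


alpha_2 = alpha_f*Vf + alpha_m*(1-Vf) = 13.1*0.46 + 60.5*0.54 = 38.7 x 10^-6/K

38.7 x 10^-6/K


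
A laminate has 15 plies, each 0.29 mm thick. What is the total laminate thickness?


h = n * t_ply = 15 * 0.29 = 4.35 mm

4.35 mm


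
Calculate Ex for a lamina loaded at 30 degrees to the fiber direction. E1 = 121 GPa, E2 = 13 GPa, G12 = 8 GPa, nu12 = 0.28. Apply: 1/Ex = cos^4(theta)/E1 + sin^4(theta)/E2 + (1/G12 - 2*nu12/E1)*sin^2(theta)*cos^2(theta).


cos^4(30) = 0.5625, sin^4(30) = 0.0625, sin^2(30)*cos^2(30) = 0.1875
1/G12 - 2*nu12/E1 = 1/8 - 2*0.28/121 = 0.120372 GPa^-1
1/Ex = 0.5625/121 + 0.0625/13 + 0.120372*0.1875 = 0.0320262 GPa^-1
Ex = 31.22 GPa

31.22 GPa


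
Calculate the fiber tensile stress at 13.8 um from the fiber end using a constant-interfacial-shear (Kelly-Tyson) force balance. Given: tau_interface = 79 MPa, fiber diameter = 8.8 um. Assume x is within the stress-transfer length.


Force balance: sigma_f * (pi*d^2/4) = tau * (pi*d) * x  ->  sigma_f = 4 * tau * x / d
sigma_f = 4 * 79 * 13.8 / 8.8 = 495.5 MPa

495.5 MPa


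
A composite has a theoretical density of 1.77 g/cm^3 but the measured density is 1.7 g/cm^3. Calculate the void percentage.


Void% = (rho_theo - rho_actual)/rho_theo * 100 = (1.77 - 1.7)/1.77 * 100 = 3.95%

3.95%


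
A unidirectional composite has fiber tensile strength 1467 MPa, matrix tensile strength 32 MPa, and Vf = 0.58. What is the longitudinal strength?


sigma_1 = sigma_f*Vf + sigma_m*(1-Vf) = 1467*0.58 + 32*0.42 = 864.3 MPa

864.3 MPa


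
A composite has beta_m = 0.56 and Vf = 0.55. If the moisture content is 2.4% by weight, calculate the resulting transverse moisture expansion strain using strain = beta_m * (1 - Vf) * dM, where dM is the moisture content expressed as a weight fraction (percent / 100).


dM = 2.4/100 = 0.024
strain = beta_m * (1-Vf) * dM = 0.56 * 0.45 * 0.024 = 0.006048

0.006048


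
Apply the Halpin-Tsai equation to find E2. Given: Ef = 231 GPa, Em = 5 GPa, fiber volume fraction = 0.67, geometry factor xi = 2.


eta = (Ef/Em - 1)/(Ef/Em + xi) = (46.2 - 1)/(46.2 + 2) = 0.9378
E2 = Em*(1+xi*eta*Vf)/(1-eta*Vf) = 30.35 GPa

30.35 GPa


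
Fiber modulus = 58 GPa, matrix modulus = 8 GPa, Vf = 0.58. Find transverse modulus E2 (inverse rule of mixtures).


1/E2 = Vf/Ef + (1-Vf)/Em = 0.58/58 + 0.42/8
E2 = 16.0 GPa

16.0 GPa


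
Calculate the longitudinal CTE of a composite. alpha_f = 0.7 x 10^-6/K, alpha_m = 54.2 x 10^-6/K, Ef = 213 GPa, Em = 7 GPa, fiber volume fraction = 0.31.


E1 = Ef*Vf + Em*(1-Vf) = 70.86
alpha_1 = (alpha_f*Ef*Vf + alpha_m*Em*(1-Vf))/E1 = 4.35 x 10^-6/K

4.35 x 10^-6/K


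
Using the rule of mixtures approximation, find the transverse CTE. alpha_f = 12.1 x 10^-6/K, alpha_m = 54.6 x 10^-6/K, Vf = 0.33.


alpha_2 = alpha_f*Vf + alpha_m*(1-Vf) = 12.1*0.33 + 54.6*0.67 = 40.6 x 10^-6/K

40.6 x 10^-6/K


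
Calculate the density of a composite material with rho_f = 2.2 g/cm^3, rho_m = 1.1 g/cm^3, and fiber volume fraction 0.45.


rho_c = rho_f*Vf + rho_m*(1-Vf) = 2.2*0.45 + 1.1*0.55 = 1.595 g/cm^3

1.595 g/cm^3


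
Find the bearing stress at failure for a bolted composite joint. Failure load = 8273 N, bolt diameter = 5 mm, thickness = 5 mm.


sigma_br = F/(d*h) = 8273/(5*5) = 330.9 MPa

330.9 MPa


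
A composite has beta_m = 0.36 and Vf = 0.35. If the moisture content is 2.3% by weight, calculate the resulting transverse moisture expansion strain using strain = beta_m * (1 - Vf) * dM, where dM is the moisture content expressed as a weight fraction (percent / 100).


dM = 2.3/100 = 0.023
strain = beta_m * (1-Vf) * dM = 0.36 * 0.65 * 0.023 = 0.005382

0.005382


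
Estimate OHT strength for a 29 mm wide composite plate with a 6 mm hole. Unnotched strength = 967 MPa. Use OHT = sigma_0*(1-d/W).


OHT = sigma_0*(1-d/W) = 967*(1-6/29) = 766.9 MPa

766.9 MPa


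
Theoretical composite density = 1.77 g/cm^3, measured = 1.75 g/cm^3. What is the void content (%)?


Void% = (rho_theo - rho_actual)/rho_theo * 100 = (1.77 - 1.75)/1.77 * 100 = 1.13%

1.13%


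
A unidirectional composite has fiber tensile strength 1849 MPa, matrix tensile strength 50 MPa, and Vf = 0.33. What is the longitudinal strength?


sigma_1 = sigma_f*Vf + sigma_m*(1-Vf) = 1849*0.33 + 50*0.67 = 643.7 MPa

643.7 MPa


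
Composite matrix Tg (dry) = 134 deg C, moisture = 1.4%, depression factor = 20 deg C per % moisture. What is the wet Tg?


Tg_wet = Tg_dry - k*moisture = 134 - 20*1.4 = 106.0 deg C

106.0 deg C


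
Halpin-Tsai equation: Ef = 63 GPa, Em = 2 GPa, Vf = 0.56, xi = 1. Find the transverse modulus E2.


eta = (Ef/Em - 1)/(Ef/Em + xi) = (31.5 - 1)/(31.5 + 1) = 0.9385
E2 = Em*(1+xi*eta*Vf)/(1-eta*Vf) = 6.43 GPa

6.43 GPa


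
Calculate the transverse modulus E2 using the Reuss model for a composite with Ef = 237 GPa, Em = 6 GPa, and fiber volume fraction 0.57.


1/E2 = Vf/Ef + (1-Vf)/Em = 0.57/237 + 0.43/6
E2 = 13.5 GPa

13.5 GPa


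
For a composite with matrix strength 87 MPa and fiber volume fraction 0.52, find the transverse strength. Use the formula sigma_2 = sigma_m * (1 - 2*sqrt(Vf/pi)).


factor = 1 - 2*sqrt(0.52/pi) = 0.1863
sigma_2 = 87 * 0.1863 = 16.21 MPa

16.21 MPa


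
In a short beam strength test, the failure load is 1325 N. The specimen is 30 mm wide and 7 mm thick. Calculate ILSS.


ILSS = 3F/(4bh) = 3*1325/(4*30*7) = 4.73 MPa

4.73 MPa


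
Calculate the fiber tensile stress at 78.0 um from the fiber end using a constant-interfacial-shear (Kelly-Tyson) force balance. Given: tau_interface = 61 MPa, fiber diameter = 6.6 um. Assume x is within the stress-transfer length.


Force balance: sigma_f * (pi*d^2/4) = tau * (pi*d) * x  ->  sigma_f = 4 * tau * x / d
sigma_f = 4 * 61 * 78.0 / 6.6 = 2883.6 MPa

2883.6 MPa


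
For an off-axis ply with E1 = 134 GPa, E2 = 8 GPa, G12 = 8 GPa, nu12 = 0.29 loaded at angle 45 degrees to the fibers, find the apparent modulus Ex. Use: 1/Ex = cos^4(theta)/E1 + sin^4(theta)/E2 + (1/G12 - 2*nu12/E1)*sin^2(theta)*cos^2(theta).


cos^4(45) = 0.25, sin^4(45) = 0.25, sin^2(45)*cos^2(45) = 0.25
1/G12 - 2*nu12/E1 = 1/8 - 2*0.29/134 = 0.120672 GPa^-1
1/Ex = 0.25/134 + 0.25/8 + 0.120672*0.25 = 0.0632836 GPa^-1
Ex = 15.8 GPa

15.8 GPa


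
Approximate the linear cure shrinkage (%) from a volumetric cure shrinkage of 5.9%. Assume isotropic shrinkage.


Linear shrinkage ≈ vol_shrink/3 = 5.9/3 = 1.967%

1.967%


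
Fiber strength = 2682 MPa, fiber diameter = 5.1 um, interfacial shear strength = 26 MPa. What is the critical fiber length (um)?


Lc = sigma_f * d / (2 * tau_i) = 2682 * 5.1 / (2 * 26) = 263.0 um

263.0 um


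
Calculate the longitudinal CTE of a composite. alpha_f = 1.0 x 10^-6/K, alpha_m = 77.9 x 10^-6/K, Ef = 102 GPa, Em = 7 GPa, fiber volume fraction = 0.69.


E1 = Ef*Vf + Em*(1-Vf) = 72.55
alpha_1 = (alpha_f*Ef*Vf + alpha_m*Em*(1-Vf))/E1 = 3.3 x 10^-6/K

3.3 x 10^-6/K


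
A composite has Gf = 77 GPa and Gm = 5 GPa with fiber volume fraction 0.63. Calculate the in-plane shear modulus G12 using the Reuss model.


1/G12 = Vf/Gf + (1-Vf)/Gm = 0.63/77 + 0.37/5
G12 = 12.17 GPa

12.17 GPa


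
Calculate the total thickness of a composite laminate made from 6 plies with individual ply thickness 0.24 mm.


h = n * t_ply = 6 * 0.24 = 1.44 mm

1.44 mm


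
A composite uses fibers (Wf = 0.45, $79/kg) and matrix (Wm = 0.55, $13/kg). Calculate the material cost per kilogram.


Cost = cost_f*Wf + cost_m*Wm = 79*0.45 + 13*0.55 = $42.7/kg

$42.7/kg


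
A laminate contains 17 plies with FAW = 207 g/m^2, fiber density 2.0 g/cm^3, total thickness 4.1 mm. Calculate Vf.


Vf = n * FAW / (rho_f * h * 1000) = 17 * 207 / (2.0 * 4.1 * 1000) = 0.4291

0.4291


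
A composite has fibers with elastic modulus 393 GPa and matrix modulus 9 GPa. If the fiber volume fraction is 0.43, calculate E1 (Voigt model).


E1 = Ef*Vf + Em*(1-Vf) = 393*0.43 + 9*0.57 = 174.12 GPa

174.12 GPa


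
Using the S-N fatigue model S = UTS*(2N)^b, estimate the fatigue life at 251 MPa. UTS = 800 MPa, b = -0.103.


N = 0.5 * (S/UTS)^(1/b) = 0.5 * (251/800)^(1/-0.103) = 38592.8243 cycles

38592.8243 cycles


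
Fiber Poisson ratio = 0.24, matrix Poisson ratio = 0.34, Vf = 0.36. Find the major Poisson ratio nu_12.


nu_12 = nu_f*Vf + nu_m*(1-Vf) = 0.24*0.36 + 0.34*0.64 = 0.304

0.304


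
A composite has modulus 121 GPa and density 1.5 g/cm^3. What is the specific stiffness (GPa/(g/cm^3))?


Specific stiffness = E/rho = 121/1.5 = 80.7 GPa/(g/cm^3)

80.7 GPa/(g/cm^3)


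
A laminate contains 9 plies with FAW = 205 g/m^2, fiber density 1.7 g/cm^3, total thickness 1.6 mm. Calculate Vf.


Vf = n * FAW / (rho_f * h * 1000) = 9 * 205 / (1.7 * 1.6 * 1000) = 0.6783

0.6783


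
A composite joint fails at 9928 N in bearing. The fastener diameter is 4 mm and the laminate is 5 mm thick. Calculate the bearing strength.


sigma_br = F/(d*h) = 9928/(4*5) = 496.4 MPa

496.4 MPa


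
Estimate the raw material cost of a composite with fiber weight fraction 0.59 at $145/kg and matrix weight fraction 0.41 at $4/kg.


Cost = cost_f*Wf + cost_m*Wm = 145*0.59 + 4*0.41 = $87.19/kg

$87.19/kg


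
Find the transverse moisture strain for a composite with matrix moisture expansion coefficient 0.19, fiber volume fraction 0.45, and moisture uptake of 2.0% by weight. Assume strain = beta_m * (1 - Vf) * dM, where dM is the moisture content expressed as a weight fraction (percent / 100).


dM = 2.0/100 = 0.02
strain = beta_m * (1-Vf) * dM = 0.19 * 0.55 * 0.02 = 0.00209

0.00209


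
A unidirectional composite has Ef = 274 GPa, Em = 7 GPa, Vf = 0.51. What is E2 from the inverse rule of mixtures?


1/E2 = Vf/Ef + (1-Vf)/Em = 0.51/274 + 0.49/7
E2 = 13.92 GPa

13.92 GPa


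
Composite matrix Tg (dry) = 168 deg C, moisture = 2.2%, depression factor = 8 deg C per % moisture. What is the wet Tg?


Tg_wet = Tg_dry - k*moisture = 168 - 8*2.2 = 150.4 deg C

150.4 deg C


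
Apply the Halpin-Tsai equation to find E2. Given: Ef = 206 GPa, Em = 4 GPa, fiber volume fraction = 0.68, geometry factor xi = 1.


eta = (Ef/Em - 1)/(Ef/Em + xi) = (51.5 - 1)/(51.5 + 1) = 0.9619
E2 = Em*(1+xi*eta*Vf)/(1-eta*Vf) = 19.13 GPa

19.13 GPa


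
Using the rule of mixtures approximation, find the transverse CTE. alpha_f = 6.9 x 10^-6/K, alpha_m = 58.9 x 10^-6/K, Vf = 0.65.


alpha_2 = alpha_f*Vf + alpha_m*(1-Vf) = 6.9*0.65 + 58.9*0.35 = 25.1 x 10^-6/K

25.1 x 10^-6/K


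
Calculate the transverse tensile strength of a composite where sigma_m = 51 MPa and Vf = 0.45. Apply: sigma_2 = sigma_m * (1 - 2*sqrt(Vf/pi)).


factor = 1 - 2*sqrt(0.45/pi) = 0.2431
sigma_2 = 51 * 0.2431 = 12.4 MPa

12.4 MPa


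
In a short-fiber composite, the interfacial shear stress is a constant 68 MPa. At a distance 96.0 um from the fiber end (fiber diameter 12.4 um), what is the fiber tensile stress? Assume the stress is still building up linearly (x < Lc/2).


Force balance: sigma_f * (pi*d^2/4) = tau * (pi*d) * x  ->  sigma_f = 4 * tau * x / d
sigma_f = 4 * 68 * 96.0 / 12.4 = 2105.8 MPa

2105.8 MPa


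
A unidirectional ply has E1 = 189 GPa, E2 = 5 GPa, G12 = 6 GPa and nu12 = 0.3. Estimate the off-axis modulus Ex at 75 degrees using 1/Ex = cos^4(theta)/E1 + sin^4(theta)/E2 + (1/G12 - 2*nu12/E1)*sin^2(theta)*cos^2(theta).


cos^4(75) = 0.004487, sin^4(75) = 0.870513, sin^2(75)*cos^2(75) = 0.0625
1/G12 - 2*nu12/E1 = 1/6 - 2*0.3/189 = 0.163492 GPa^-1
1/Ex = 0.004487/189 + 0.870513/5 + 0.163492*0.0625 = 0.1843445 GPa^-1
Ex = 5.42 GPa

5.42 GPa


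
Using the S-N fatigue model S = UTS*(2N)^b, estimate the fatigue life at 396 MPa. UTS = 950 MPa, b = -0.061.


N = 0.5 * (S/UTS)^(1/b) = 0.5 * (396/950)^(1/-0.061) = 849071.1651 cycles

849071.1651 cycles


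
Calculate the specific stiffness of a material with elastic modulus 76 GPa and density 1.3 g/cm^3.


Specific stiffness = E/rho = 76/1.3 = 58.5 GPa/(g/cm^3)

58.5 GPa/(g/cm^3)


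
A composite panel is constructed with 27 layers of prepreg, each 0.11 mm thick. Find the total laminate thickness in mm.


h = n * t_ply = 27 * 0.11 = 2.97 mm

2.97 mm


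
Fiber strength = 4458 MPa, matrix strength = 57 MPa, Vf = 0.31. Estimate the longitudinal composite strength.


sigma_1 = sigma_f*Vf + sigma_m*(1-Vf) = 4458*0.31 + 57*0.69 = 1421.3 MPa

1421.3 MPa


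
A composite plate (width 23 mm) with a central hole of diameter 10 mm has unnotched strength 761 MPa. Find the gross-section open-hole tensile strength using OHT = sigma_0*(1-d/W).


OHT = sigma_0*(1-d/W) = 761*(1-10/23) = 430.1 MPa

430.1 MPa


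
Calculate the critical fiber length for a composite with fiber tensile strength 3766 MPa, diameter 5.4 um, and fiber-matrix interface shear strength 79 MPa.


Lc = sigma_f * d / (2 * tau_i) = 3766 * 5.4 / (2 * 79) = 128.7 um

128.7 um


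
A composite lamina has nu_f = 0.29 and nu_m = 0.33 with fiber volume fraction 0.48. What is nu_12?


nu_12 = nu_f*Vf + nu_m*(1-Vf) = 0.29*0.48 + 0.33*0.52 = 0.3108

0.3108


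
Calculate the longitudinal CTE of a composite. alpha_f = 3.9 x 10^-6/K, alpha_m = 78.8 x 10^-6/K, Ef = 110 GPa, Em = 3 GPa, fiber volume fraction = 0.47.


E1 = Ef*Vf + Em*(1-Vf) = 53.29
alpha_1 = (alpha_f*Ef*Vf + alpha_m*Em*(1-Vf))/E1 = 6.13 x 10^-6/K

6.13 x 10^-6/K


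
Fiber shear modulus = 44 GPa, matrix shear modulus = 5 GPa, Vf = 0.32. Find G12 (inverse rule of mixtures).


1/G12 = Vf/Gf + (1-Vf)/Gm = 0.32/44 + 0.68/5
G12 = 6.98 GPa

6.98 GPa


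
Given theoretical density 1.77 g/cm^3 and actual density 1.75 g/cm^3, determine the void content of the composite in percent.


Void% = (rho_theo - rho_actual)/rho_theo * 100 = (1.77 - 1.75)/1.77 * 100 = 1.13%

1.13%


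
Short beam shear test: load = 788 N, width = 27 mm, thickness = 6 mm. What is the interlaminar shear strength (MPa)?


ILSS = 3F/(4bh) = 3*788/(4*27*6) = 3.65 MPa

3.65 MPa


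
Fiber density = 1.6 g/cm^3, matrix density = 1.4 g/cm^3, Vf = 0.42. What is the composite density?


rho_c = rho_f*Vf + rho_m*(1-Vf) = 1.6*0.42 + 1.4*0.58 = 1.484 g/cm^3

1.484 g/cm^3


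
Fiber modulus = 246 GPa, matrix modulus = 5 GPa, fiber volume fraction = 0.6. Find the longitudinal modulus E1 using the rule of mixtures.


E1 = Ef*Vf + Em*(1-Vf) = 246*0.6 + 5*0.4 = 149.6 GPa

149.6 GPa


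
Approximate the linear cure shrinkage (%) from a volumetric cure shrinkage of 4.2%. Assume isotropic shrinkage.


Linear shrinkage ≈ vol_shrink/3 = 4.2/3 = 1.4%

1.4%


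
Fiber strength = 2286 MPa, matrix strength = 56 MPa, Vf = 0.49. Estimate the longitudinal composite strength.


sigma_1 = sigma_f*Vf + sigma_m*(1-Vf) = 2286*0.49 + 56*0.51 = 1148.7 MPa

1148.7 MPa


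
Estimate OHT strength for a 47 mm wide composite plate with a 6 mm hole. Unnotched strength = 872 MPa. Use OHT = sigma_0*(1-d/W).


OHT = sigma_0*(1-d/W) = 872*(1-6/47) = 760.7 MPa

760.7 MPa


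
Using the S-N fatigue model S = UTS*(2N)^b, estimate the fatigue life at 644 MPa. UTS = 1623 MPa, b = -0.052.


N = 0.5 * (S/UTS)^(1/b) = 0.5 * (644/1623)^(1/-0.052) = 2.6232e+07 cycles

2.6232e+07 cycles


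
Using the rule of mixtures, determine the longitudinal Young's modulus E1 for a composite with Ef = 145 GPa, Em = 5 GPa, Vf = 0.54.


E1 = Ef*Vf + Em*(1-Vf) = 145*0.54 + 5*0.46 = 80.6 GPa

80.6 GPa


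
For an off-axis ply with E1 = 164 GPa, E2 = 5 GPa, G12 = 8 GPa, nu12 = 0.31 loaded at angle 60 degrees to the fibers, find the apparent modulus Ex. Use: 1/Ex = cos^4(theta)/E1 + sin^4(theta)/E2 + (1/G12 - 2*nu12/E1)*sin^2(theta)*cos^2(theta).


cos^4(60) = 0.0625, sin^4(60) = 0.5625, sin^2(60)*cos^2(60) = 0.1875
1/G12 - 2*nu12/E1 = 1/8 - 2*0.31/164 = 0.12122 GPa^-1
1/Ex = 0.0625/164 + 0.5625/5 + 0.12122*0.1875 = 0.1356098 GPa^-1
Ex = 7.37 GPa

7.37 GPa


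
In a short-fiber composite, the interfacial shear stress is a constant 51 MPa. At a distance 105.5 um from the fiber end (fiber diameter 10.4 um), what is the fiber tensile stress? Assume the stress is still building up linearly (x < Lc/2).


Force balance: sigma_f * (pi*d^2/4) = tau * (pi*d) * x  ->  sigma_f = 4 * tau * x / d
sigma_f = 4 * 51 * 105.5 / 10.4 = 2069.4 MPa

2069.4 MPa


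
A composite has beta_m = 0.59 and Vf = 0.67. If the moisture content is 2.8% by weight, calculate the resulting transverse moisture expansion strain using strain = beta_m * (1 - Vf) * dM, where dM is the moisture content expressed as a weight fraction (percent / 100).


dM = 2.8/100 = 0.028
strain = beta_m * (1-Vf) * dM = 0.59 * 0.33 * 0.028 = 0.0054516

0.0054516


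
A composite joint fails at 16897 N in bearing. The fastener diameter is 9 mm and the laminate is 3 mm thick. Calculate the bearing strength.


sigma_br = F/(d*h) = 16897/(9*3) = 625.8 MPa

625.8 MPa


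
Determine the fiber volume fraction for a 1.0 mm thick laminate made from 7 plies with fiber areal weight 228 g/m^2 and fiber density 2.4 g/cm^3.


Vf = n * FAW / (rho_f * h * 1000) = 7 * 228 / (2.4 * 1.0 * 1000) = 0.665

0.665


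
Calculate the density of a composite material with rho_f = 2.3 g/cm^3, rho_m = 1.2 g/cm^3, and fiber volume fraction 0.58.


rho_c = rho_f*Vf + rho_m*(1-Vf) = 2.3*0.58 + 1.2*0.42 = 1.838 g/cm^3

1.838 g/cm^3


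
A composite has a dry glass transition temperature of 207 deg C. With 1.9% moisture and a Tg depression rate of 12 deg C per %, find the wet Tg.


Tg_wet = Tg_dry - k*moisture = 207 - 12*1.9 = 184.2 deg C

184.2 deg C


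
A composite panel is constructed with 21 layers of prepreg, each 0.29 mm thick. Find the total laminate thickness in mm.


h = n * t_ply = 21 * 0.29 = 6.09 mm

6.09 mm


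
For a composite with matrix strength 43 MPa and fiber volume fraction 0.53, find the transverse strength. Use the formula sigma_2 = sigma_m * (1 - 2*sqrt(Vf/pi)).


factor = 1 - 2*sqrt(0.53/pi) = 0.1785
sigma_2 = 43 * 0.1785 = 7.68 MPa

7.68 MPa


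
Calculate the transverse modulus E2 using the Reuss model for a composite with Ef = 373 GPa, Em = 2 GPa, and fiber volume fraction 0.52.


1/E2 = Vf/Ef + (1-Vf)/Em = 0.52/373 + 0.48/2
E2 = 4.14 GPa

4.14 GPa


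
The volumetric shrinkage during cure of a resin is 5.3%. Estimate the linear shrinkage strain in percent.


Linear shrinkage ≈ vol_shrink/3 = 5.3/3 = 1.767%

1.767%


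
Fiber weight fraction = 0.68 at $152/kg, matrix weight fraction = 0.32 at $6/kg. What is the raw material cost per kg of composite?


Cost = cost_f*Wf + cost_m*Wm = 152*0.68 + 6*0.32 = $105.28/kg

$105.28/kg


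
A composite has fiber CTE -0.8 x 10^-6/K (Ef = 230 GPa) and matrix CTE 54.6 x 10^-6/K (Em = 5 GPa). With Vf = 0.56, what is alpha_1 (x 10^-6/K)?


E1 = Ef*Vf + Em*(1-Vf) = 131.0
alpha_1 = (alpha_f*Ef*Vf + alpha_m*Em*(1-Vf))/E1 = 0.13 x 10^-6/K

0.13 x 10^-6/K


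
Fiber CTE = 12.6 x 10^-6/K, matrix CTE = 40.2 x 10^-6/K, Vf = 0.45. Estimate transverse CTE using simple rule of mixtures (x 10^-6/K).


alpha_2 = alpha_f*Vf + alpha_m*(1-Vf) = 12.6*0.45 + 40.2*0.55 = 27.8 x 10^-6/K

27.8 x 10^-6/K


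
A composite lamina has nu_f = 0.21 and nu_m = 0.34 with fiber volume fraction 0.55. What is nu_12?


nu_12 = nu_f*Vf + nu_m*(1-Vf) = 0.21*0.55 + 0.34*0.45 = 0.2685

0.2685


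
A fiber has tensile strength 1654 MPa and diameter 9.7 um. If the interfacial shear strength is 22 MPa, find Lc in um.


Lc = sigma_f * d / (2 * tau_i) = 1654 * 9.7 / (2 * 22) = 364.6 um

364.6 um


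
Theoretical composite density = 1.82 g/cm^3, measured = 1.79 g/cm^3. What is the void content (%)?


Void% = (rho_theo - rho_actual)/rho_theo * 100 = (1.82 - 1.79)/1.82 * 100 = 1.65%

1.65%


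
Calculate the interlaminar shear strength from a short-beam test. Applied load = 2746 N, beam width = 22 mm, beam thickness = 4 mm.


ILSS = 3F/(4bh) = 3*2746/(4*22*4) = 23.4 MPa

23.4 MPa


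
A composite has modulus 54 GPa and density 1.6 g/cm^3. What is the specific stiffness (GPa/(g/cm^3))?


Specific stiffness = E/rho = 54/1.6 = 33.8 GPa/(g/cm^3)

33.8 GPa/(g/cm^3)


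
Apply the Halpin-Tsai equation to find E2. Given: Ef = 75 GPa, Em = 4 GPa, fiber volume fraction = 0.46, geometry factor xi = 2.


eta = (Ef/Em - 1)/(Ef/Em + xi) = (18.75 - 1)/(18.75 + 2) = 0.8554
E2 = Em*(1+xi*eta*Vf)/(1-eta*Vf) = 11.79 GPa

11.79 GPa


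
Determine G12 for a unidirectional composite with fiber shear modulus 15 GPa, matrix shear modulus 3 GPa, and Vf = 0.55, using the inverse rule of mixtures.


1/G12 = Vf/Gf + (1-Vf)/Gm = 0.55/15 + 0.45/3
G12 = 5.36 GPa

5.36 GPa


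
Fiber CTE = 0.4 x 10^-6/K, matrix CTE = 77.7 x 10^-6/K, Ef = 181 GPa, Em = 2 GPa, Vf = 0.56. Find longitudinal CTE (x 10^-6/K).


E1 = Ef*Vf + Em*(1-Vf) = 102.24
alpha_1 = (alpha_f*Ef*Vf + alpha_m*Em*(1-Vf))/E1 = 1.07 x 10^-6/K

1.07 x 10^-6/K


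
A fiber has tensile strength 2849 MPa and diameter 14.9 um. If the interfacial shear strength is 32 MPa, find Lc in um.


Lc = sigma_f * d / (2 * tau_i) = 2849 * 14.9 / (2 * 32) = 663.3 um

663.3 um


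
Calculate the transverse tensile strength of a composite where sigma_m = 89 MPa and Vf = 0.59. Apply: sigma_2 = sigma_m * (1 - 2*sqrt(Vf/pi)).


factor = 1 - 2*sqrt(0.59/pi) = 0.1333
sigma_2 = 89 * 0.1333 = 11.86 MPa

11.86 MPa


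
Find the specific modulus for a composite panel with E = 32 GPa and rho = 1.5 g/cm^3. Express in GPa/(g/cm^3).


Specific stiffness = E/rho = 32/1.5 = 21.3 GPa/(g/cm^3)

21.3 GPa/(g/cm^3)


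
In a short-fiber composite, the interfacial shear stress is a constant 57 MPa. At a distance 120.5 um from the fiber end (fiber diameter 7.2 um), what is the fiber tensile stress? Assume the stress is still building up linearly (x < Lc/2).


Force balance: sigma_f * (pi*d^2/4) = tau * (pi*d) * x  ->  sigma_f = 4 * tau * x / d
sigma_f = 4 * 57 * 120.5 / 7.2 = 3815.8 MPa

3815.8 MPa


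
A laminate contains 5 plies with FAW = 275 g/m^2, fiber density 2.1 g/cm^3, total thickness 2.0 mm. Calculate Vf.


Vf = n * FAW / (rho_f * h * 1000) = 5 * 275 / (2.1 * 2.0 * 1000) = 0.3274

0.3274
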